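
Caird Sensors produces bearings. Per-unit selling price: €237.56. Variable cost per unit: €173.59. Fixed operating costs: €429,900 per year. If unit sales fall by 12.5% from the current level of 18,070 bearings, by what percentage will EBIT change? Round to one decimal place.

At 18,070 units, contribution = 18,070 × €63.97 = €1,155,937.90.
Subtracting fixed costs: EBIT = €1,155,937.90 − €429,900 = €726,037.90.
Degree of operating leverage = €1,155,937.90 / €726,037.90 = 1.5921.
%ΔEBIT = DOL × %ΔSales = 1.5921 × -12.5% = -19.9%.

-19.9%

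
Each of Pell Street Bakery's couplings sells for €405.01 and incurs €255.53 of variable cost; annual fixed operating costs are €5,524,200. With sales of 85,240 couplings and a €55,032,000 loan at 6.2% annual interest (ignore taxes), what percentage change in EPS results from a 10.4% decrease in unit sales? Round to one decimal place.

Total contribution margin = 85,240 × €149.48 = €12,741,675.20.
Subtracting fixed costs: EBIT = €12,741,675.20 − €5,524,200 = €7,217,475.20.
After interest of €3,411,984.00, pre-tax earnings = €3,805,491.20.
Degree of combined leverage = contribution ÷ (EBIT − I) = €12,741,675.20 ÷ €3,805,491.20 = 3.3482.
EPS therefore changes by 3.3482 × (-10.4%) = -34.8%.

-34.8%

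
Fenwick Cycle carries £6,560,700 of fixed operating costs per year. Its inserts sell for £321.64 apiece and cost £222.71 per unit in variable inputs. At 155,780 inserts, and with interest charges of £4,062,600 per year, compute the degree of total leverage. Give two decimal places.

3.22

Contribution at this volume is 155,780 × £98.93 = £15,411,315.40.
Operating income = contribution − fixed costs = £15,411,315.40 − £6,560,700 = £8,850,615.40. Interest = £4,062,600.00.
DOL = £15,411,315.40 ÷ £8,850,615.40 = 1.7413; DFL = £8,850,615.40 ÷ £4,788,015.40 = 1.8485.
DCL = DOL × DFL = 1.7413 × 1.8485 = 3.2188.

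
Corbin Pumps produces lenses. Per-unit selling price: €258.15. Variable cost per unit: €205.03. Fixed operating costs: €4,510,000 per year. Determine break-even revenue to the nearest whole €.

Contribution margin per unit = €258.15 − €205.03 = €53.12, a CM ratio of €53.12 ÷ €258.15 = 0.2058.
Break-even sales = FC ÷ CM ratio = €4,510,000 × €258.15 / €53.12 = €21,917,479.

€21,917,479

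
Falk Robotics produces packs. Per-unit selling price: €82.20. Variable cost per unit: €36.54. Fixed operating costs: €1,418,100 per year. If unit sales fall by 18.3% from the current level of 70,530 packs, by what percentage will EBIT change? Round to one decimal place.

-32.7%

Total contribution margin = 70,530 × €45.66 = €3,220,399.80.
Operating income = contribution − fixed costs = €3,220,399.80 − €1,418,100 = €1,802,299.80.
DOL = contribution ÷ EBIT = €3,220,399.80 ÷ €1,802,299.80 = 1.7868.
%ΔEBIT = DOL × %ΔSales = 1.7868 × -18.3% = -32.7%.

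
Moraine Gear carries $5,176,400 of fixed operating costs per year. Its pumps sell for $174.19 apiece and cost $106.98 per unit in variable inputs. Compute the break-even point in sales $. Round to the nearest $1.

$13,415,818

Contribution margin per unit = $174.19 − $106.98 = $67.21, a CM ratio of $67.21 ÷ $174.19 = 0.3858.
Break-even revenue = fixed costs × price ÷ CM = $5,176,400 × $174.19 ÷ $67.21 = $13,415,818.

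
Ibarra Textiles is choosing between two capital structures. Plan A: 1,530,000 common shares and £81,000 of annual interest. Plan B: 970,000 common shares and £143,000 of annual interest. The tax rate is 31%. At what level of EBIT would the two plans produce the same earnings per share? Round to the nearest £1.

At indifference, (EBIT − 81,000)(1 − t)/1,530,000 = (EBIT − 143,000)(1 − t)/970,000.
Cancelling (1 − t) and cross-multiplying: 970,000·(EBIT − 81,000) = 1,530,000·(EBIT − 143,000).
EBIT × (1,530,000 − 970,000) = 143,000 × 1,530,000 − 81,000 × 970,000 = 140,220,000,000, so EBIT = 140,220,000,000 ÷ 560,000 = 250,392.86.

£250,393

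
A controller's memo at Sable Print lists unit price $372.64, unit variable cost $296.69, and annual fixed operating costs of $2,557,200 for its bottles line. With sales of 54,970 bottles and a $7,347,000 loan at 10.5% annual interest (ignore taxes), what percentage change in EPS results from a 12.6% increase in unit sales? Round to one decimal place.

+62.2%

At 54,970 units, contribution = 54,970 × $75.95 = $4,174,971.50.
EBIT = $4,174,971.50 − $2,557,200 = $1,617,771.50.
Interest = $771,435.00, so EBIT − I = $846,336.50.
Degree of combined leverage = contribution ÷ (EBIT − I) = $4,174,971.50 ÷ $846,336.50 = 4.9330.
%ΔEPS = DCL × %ΔSales = 4.9330 × +12.6% = +62.2%.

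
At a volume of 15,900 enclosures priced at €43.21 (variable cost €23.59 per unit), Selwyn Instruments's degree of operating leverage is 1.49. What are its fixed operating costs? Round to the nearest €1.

€102,590

At 15,900 units, contribution = 15,900 × €19.62 = €311,958.00.
DOL = contribution / EBIT, so EBIT = €311,958.00 / 1.49 = €209,367.79.
Fixed costs = CM − EBIT = €311,958.00 − €209,367.79 = €102,590.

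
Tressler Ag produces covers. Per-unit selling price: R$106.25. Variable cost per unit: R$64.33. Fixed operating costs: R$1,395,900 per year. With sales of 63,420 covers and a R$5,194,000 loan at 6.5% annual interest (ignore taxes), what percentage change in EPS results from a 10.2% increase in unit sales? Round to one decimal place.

+29.3%

Total contribution margin = 63,420 × R$41.92 = R$2,658,566.40.
EBIT = R$2,658,566.40 − R$1,395,900 = R$1,262,666.40.
Interest = R$337,610.00, so EBIT − I = R$925,056.40.
DCL = total CM / (EBIT − I) = R$2,658,566.40 / R$925,056.40 = 2.8740.
%ΔEPS = DCL × %ΔSales = 2.8740 × +10.2% = +29.3%.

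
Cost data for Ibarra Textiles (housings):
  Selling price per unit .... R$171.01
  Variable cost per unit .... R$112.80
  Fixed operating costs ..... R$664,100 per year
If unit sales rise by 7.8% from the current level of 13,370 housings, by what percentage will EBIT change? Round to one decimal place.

Total contribution margin = 13,370 × R$58.21 = R$778,267.70.
EBIT = R$778,267.70 − R$664,100 = R$114,167.70.
Degree of operating leverage = R$778,267.70 / R$114,167.70 = 6.8169.
Operating income changes by 6.8169 × +7.8% = +53.2%.

+53.2%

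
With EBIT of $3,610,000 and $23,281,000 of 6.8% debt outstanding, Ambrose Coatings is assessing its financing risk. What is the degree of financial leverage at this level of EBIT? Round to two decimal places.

1.78

Annual interest charges come to $1,583,108.00.
DFL = EBIT ÷ (EBIT − I) = $3,610,000 ÷ ($3,610,000 − $1,583,108.00) = $3,610,000 ÷ $2,026,892.00 = 1.7811.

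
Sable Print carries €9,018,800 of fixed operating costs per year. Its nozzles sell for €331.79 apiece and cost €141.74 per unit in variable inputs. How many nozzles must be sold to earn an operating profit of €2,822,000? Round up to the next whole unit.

Contribution margin per unit = €331.79 − €141.74 = €190.05.
Need Q such that Q × €190.05 − €9,018,800 = €2,822,000, i.e. Q = €11,840,800 / €190.05 = 62,303.60 → 62,304.

62,304 nozzles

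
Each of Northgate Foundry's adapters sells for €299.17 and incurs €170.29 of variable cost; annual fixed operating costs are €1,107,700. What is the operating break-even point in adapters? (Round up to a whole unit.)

Each unit contributes €299.17 − €170.29 = €128.88.
Break-even Q = €1,107,700 / €128.88 = 8,594.82 → 8,595 adapters.

8,595 adapters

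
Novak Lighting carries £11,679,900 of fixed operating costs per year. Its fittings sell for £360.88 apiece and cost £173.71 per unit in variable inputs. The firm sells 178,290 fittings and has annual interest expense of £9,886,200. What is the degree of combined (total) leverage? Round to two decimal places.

Total contribution margin = 178,290 × £187.17 = £33,370,539.30.
Operating income = contribution − fixed costs = £33,370,539.30 − £11,679,900 = £21,690,639.30. Interest = £9,886,200.00, so EBIT − I = £11,804,439.30.
DCL = contribution ÷ (EBIT − I) = £33,370,539.30 ÷ £11,804,439.30 = 2.8269.

2.83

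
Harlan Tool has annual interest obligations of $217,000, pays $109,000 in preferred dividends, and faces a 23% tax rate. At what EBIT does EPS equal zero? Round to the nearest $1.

$358,558

Preferred dividends are paid after tax, so their pre-tax equivalent is $109,000 ÷ (1 − 0.23) = $141,558.44.
EPS = 0 when EBIT covers interest plus the pre-tax preferred burden: $217,000 + $141,558.44 = $358,558.44.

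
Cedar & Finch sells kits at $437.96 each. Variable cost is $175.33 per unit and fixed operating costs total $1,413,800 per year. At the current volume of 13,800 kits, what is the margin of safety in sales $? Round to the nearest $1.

Unit CM = price − variable cost = $437.96 − $175.33 = $262.63. Break-even units = $1,413,800 ÷ $262.63 = 5,383.24; break-even revenue = 5,383.24 × $437.96 = $2,357,643.25.
Current sales = 13,800 × $437.96 = $6,043,848.00.
Margin of safety = $6,043,848.00 − $2,357,643.25 = $3,686,205.

$3,686,205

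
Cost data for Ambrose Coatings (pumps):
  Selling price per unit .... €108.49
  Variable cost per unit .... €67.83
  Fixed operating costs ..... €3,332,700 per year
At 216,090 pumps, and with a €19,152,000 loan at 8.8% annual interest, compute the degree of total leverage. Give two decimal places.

2.33

At 216,090 units, contribution = 216,090 × €40.66 = €8,786,219.40.
Operating income = contribution − fixed costs = €8,786,219.40 − €3,332,700 = €5,453,519.40. Interest = €1,685,376.00, so EBIT − I = €3,768,143.40.
DCL = contribution ÷ (EBIT − I) = €8,786,219.40 ÷ €3,768,143.40 = 2.3317.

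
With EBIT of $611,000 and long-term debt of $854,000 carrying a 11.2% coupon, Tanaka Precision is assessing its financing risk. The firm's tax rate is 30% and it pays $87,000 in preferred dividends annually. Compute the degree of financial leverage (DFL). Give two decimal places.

Annual interest charges come to $95,648.00.
Preferred dividends grossed up pre-tax: $87,000 / (1 − 0.30) = $124,285.71.
DFL = EBIT ÷ [EBIT − I − D_p/(1−t)] = $611,000 ÷ [$611,000 − $95,648.00 − $124,285.71] = $611,000 ÷ $391,066.29 = 1.5624.

1.56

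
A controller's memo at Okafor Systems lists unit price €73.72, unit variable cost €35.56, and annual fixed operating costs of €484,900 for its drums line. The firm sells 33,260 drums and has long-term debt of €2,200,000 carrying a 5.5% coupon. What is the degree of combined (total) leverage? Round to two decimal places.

Contribution at this volume is 33,260 × €38.16 = €1,269,201.60.
EBIT = €1,269,201.60 − €484,900 = €784,301.60. Interest = €121,000.00.
DOL = €1,269,201.60 ÷ €784,301.60 = 1.6183; DFL = €784,301.60 ÷ €663,301.60 = 1.1824.
DCL = DOL × DFL = 1.6183 × 1.1824 = 1.9135.

1.91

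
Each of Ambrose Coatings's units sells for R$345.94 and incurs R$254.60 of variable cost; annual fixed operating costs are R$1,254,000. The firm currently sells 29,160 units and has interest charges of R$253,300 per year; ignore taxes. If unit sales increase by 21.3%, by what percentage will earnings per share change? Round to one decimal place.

Contribution at this volume is 29,160 × R$91.34 = R$2,663,474.40.
Subtracting fixed costs: EBIT = R$2,663,474.40 − R$1,254,000 = R$1,409,474.40.
After interest of R$253,300.00, pre-tax earnings = R$1,156,174.40.
DCL = total CM / (EBIT − I) = R$2,663,474.40 / R$1,156,174.40 = 2.3037.
EPS therefore changes by 2.3037 × (+21.3%) = +49.1%.

+49.1%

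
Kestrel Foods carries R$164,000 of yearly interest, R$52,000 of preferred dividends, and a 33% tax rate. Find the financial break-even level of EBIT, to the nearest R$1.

Preferred dividends are paid after tax, so their pre-tax equivalent is R$52,000 ÷ (1 − 0.33) = R$77,611.94.
EPS = 0 when EBIT covers interest plus the pre-tax preferred burden: R$164,000 + R$77,611.94 = R$241,611.94.

R$241,612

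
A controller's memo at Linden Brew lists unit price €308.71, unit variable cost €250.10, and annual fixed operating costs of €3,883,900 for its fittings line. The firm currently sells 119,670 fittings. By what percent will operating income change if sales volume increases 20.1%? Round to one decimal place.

At 119,670 units, contribution = 119,670 × €58.61 = €7,013,858.70.
Operating income = contribution − fixed costs = €7,013,858.70 − €3,883,900 = €3,129,958.70.
DOL = contribution ÷ EBIT = €7,013,858.70 ÷ €3,129,958.70 = 2.2409.
%ΔEBIT = DOL × %ΔSales = 2.2409 × +20.1% = +45.0%.

+45.0%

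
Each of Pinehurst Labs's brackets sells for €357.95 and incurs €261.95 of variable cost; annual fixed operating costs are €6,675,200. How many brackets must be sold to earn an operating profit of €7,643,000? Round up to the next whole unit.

Contribution margin per unit = €357.95 − €261.95 = €96.00.
Need Q such that Q × €96.00 − €6,675,200 = €7,643,000, i.e. Q = €14,318,200 / €96.00 = 149,147.92 → 149,148.

149,148 brackets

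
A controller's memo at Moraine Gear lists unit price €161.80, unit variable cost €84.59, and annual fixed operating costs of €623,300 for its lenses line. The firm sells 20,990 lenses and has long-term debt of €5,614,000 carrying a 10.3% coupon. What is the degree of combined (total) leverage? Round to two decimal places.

3.87

At 20,990 units, contribution = 20,990 × €77.21 = €1,620,637.90.
Operating income = contribution − fixed costs = €1,620,637.90 − €623,300 = €997,337.90. Interest = €578,242.00, so EBIT − I = €419,095.90.
Degree of total leverage = total CM / (EBIT − interest) = €1,620,637.90 / €419,095.90 = 3.8670.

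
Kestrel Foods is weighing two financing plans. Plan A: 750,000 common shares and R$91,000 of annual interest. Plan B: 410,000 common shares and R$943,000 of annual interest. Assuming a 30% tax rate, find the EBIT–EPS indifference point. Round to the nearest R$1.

R$1,970,412

Set EPS_A = EPS_B: (EBIT − R$91,000)(1 − 0.30) ÷ 750,000 = (EBIT − R$943,000)(1 − 0.30) ÷ 410,000.
Cancelling (1 − t) and cross-multiplying: 410,000·(EBIT − 91,000) = 750,000·(EBIT − 943,000).
Solving, EBIT = (943,000·750,000 − 91,000·410,000) / (750,000 − 410,000) = 669,940,000,000 / 340,000 = 1,970,411.76.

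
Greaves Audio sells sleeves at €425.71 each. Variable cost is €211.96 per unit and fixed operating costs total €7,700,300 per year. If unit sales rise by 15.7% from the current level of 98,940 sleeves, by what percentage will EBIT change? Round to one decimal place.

At 98,940 units, contribution = 98,940 × €213.75 = €21,148,425.00.
EBIT = €21,148,425.00 − €7,700,300 = €13,448,125.00.
So DOL = total CM / EBIT = €21,148,425.00 / €13,448,125.00 = 1.5726.
Operating income changes by 1.5726 × +15.7% = +24.7%.

+24.7%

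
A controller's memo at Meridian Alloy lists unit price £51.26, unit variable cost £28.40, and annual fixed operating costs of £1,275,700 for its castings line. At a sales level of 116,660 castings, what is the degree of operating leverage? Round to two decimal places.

1.92

Total contribution margin = 116,660 × £22.86 = £2,666,847.60.
Operating income = contribution − fixed costs = £2,666,847.60 − £1,275,700 = £1,391,147.60.
DOL = contribution ÷ EBIT = £2,666,847.60 ÷ £1,391,147.60 = 1.9170.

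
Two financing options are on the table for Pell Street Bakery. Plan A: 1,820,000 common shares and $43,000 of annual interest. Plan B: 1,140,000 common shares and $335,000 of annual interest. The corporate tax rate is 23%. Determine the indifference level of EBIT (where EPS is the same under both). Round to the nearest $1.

$824,529

At indifference, (EBIT − 43,000)(1 − t)/1,820,000 = (EBIT − 335,000)(1 − t)/1,140,000.
The (1 − t) factor cancels: (EBIT − 43,000) × 1,140,000 = (EBIT − 335,000) × 1,820,000.
Solving, EBIT = (335,000·1,820,000 − 43,000·1,140,000) / (1,820,000 − 1,140,000) = 560,680,000,000 / 680,000 = 824,529.41.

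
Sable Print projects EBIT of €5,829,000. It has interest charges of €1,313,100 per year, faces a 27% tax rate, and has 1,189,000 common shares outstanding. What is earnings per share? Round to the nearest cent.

€2.77

Interest = €1,313,100.00, so EBT = €5,829,000 − €1,313,100.00 = €4,515,900.00.
Net income = €4,515,900.00 × (1 − 0.27) = €3,296,607.00.
Per share: €3,296,607.00 / 1,189,000 shares = €2.77.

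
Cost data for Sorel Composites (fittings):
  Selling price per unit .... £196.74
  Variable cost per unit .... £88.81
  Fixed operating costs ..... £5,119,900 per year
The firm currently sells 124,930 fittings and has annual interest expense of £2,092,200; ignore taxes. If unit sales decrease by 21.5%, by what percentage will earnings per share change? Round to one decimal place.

At 124,930 units, contribution = 124,930 × £107.93 = £13,483,694.90.
Subtracting fixed costs: EBIT = £13,483,694.90 − £5,119,900 = £8,363,794.90.
After interest of £2,092,200.00, pre-tax earnings = £6,271,594.90.
DCL = total CM / (EBIT − I) = £13,483,694.90 / £6,271,594.90 = 2.1500.
EPS therefore changes by 2.1500 × (-21.5%) = -46.2%.

-46.2%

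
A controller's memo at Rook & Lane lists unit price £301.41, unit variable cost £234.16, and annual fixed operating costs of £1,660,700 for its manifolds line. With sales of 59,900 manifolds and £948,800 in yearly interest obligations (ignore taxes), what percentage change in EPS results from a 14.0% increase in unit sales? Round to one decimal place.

Contribution at this volume is 59,900 × £67.25 = £4,028,275.00.
Operating income = contribution − fixed costs = £4,028,275.00 − £1,660,700 = £2,367,575.00.
Interest = £948,800.00, so EBIT − I = £1,418,775.00.
Degree of combined leverage = contribution ÷ (EBIT − I) = £4,028,275.00 ÷ £1,418,775.00 = 2.8393.
EPS therefore changes by 2.8393 × (+14.0%) = +39.7%.

+39.7%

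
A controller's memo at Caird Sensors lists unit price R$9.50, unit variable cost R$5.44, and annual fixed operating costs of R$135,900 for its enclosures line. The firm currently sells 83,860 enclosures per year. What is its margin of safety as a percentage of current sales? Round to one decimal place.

60.1%

Contribution margin per unit = R$9.50 − R$5.44 = R$4.06. Break-even units = R$135,900 ÷ R$4.06 = 33,472.91; break-even revenue = 33,472.91 × R$9.50 = R$317,992.61.
Current sales = 83,860 × R$9.50 = R$796,670.00.
Margin of safety = (R$796,670.00 − R$317,992.61) ÷ R$796,670.00 = 60.1%.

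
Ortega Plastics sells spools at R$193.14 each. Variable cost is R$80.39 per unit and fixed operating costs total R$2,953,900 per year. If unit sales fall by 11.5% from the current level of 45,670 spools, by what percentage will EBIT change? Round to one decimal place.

Total contribution margin = 45,670 × R$112.75 = R$5,149,292.50.
Operating income = contribution − fixed costs = R$5,149,292.50 − R$2,953,900 = R$2,195,392.50.
So DOL = total CM / EBIT = R$5,149,292.50 / R$2,195,392.50 = 2.3455.
So EBIT moves 2.3455 × (-11.5%) = -27.0%.

-27.0%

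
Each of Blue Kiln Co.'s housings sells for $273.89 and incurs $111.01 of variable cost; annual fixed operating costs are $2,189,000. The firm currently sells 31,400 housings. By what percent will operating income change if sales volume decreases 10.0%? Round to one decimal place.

Total contribution margin = 31,400 × $162.88 = $5,114,432.00.
Subtracting fixed costs: EBIT = $5,114,432.00 − $2,189,000 = $2,925,432.00.
Degree of operating leverage = $5,114,432.00 / $2,925,432.00 = 1.7483.
Operating income changes by 1.7483 × -10.0% = -17.5%.

-17.5%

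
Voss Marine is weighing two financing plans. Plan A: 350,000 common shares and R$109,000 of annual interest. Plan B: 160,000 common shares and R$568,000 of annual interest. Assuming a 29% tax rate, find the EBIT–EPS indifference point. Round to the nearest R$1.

At indifference, (EBIT − 109,000)(1 − t)/350,000 = (EBIT − 568,000)(1 − t)/160,000.
Cancelling (1 − t) and cross-multiplying: 160,000·(EBIT − 109,000) = 350,000·(EBIT − 568,000).
Solving, EBIT = (568,000·350,000 − 109,000·160,000) / (350,000 − 160,000) = 181,360,000,000 / 190,000 = 954,526.32.

R$954,526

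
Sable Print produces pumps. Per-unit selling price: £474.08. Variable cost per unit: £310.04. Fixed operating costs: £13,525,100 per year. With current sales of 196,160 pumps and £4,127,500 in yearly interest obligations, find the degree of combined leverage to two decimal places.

Contribution at this volume is 196,160 × £164.04 = £32,178,086.40.
Subtracting fixed costs: EBIT = £32,178,086.40 − £13,525,100 = £18,652,986.40. Interest = £4,127,500.00.
DOL = £32,178,086.40 ÷ £18,652,986.40 = 1.7251; DFL = £18,652,986.40 ÷ £14,525,486.40 = 1.2842.
Combined leverage = 1.7251 × 1.2842 = 2.2154.

2.22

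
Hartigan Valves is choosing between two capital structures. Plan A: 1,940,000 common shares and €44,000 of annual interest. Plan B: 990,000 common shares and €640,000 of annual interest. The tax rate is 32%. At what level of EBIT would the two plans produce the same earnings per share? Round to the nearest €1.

€1,261,095

At indifference, (EBIT − 44,000)(1 − t)/1,940,000 = (EBIT − 640,000)(1 − t)/990,000.
Cancelling (1 − t) and cross-multiplying: 990,000·(EBIT − 44,000) = 1,940,000·(EBIT − 640,000).
Solving, EBIT = (640,000·1,940,000 − 44,000·990,000) / (1,940,000 − 990,000) = 1,198,040,000,000 / 950,000 = 1,261,094.74.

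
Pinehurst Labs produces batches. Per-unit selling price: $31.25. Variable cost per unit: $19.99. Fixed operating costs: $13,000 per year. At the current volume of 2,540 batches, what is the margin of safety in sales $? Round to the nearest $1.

$43,296

Contribution margin per unit = $31.25 − $19.99 = $11.26. Break-even units = $13,000 ÷ $11.26 = 1,154.53; break-even revenue = 1,154.53 × $31.25 = $36,079.04.
Current sales = 2,540 × $31.25 = $79,375.00.
Margin of safety = $79,375.00 − $36,079.04 = $43,296.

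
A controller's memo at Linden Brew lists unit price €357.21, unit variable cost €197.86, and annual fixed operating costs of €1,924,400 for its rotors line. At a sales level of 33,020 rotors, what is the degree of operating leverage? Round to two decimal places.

At 33,020 units, contribution = 33,020 × €159.35 = €5,261,737.00.
Subtracting fixed costs: EBIT = €5,261,737.00 − €1,924,400 = €3,337,337.00.
So DOL = total CM / EBIT = €5,261,737.00 / €3,337,337.00 = 1.5766.

1.58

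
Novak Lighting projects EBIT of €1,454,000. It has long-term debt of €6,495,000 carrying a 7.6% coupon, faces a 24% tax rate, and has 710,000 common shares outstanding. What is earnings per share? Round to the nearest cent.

Interest = €493,620.00, so EBT = €1,454,000 − €493,620.00 = €960,380.00.
Net income = €960,380.00 × (1 − 0.24) = €729,888.80.
EPS = €729,888.80 ÷ 710,000 = €1.03.

€1.03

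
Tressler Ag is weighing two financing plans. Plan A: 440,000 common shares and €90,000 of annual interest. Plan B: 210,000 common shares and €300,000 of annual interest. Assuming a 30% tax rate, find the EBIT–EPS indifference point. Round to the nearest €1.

At indifference, (EBIT − 90,000)(1 − t)/440,000 = (EBIT − 300,000)(1 − t)/210,000.
Cancelling (1 − t) and cross-multiplying: 210,000·(EBIT − 90,000) = 440,000·(EBIT − 300,000).
EBIT × (440,000 − 210,000) = 300,000 × 440,000 − 90,000 × 210,000 = 113,100,000,000, so EBIT = 113,100,000,000 ÷ 230,000 = 491,739.13.

€491,739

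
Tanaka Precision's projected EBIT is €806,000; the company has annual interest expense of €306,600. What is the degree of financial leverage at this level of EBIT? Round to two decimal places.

Annual interest charges come to €306,600.00.
Degree of financial leverage = EBIT / (EBIT − interest) = €806,000 / €499,400.00 = 1.6139.

1.61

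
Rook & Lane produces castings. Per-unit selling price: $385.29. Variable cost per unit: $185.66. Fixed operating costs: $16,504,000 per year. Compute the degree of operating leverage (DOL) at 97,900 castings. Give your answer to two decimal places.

6.43

Total contribution margin = 97,900 × $199.63 = $19,543,777.00.
EBIT = $19,543,777.00 − $16,504,000 = $3,039,777.00.
Degree of operating leverage = $19,543,777.00 / $3,039,777.00 = 6.4293.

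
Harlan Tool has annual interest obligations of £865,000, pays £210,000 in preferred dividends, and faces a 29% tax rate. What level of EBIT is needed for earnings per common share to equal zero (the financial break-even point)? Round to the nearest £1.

£1,160,775

Grossing the preferred dividend up to pre-tax terms: £210,000 / (1 − 0.29) = £295,774.65.
EPS = 0 when EBIT covers interest plus the pre-tax preferred burden: £865,000 + £295,774.65 = £1,160,774.65.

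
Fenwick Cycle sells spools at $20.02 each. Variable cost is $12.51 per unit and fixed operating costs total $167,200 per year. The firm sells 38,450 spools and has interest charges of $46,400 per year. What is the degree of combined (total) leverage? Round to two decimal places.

3.84

Contribution at this volume is 38,450 × $7.51 = $288,759.50.
Operating income = contribution − fixed costs = $288,759.50 − $167,200 = $121,559.50. Interest = $46,400.00.
DOL = $288,759.50 ÷ $121,559.50 = 2.3755; DFL = $121,559.50 ÷ $75,159.50 = 1.6174.
Combined leverage = 2.3755 × 1.6174 = 3.8421.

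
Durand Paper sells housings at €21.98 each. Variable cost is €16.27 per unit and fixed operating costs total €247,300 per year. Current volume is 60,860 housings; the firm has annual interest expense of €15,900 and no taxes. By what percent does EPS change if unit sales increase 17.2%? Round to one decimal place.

+70.9%

At 60,860 units, contribution = 60,860 × €5.71 = €347,510.60.
Subtracting fixed costs: EBIT = €347,510.60 − €247,300 = €100,210.60.
After interest of €15,900.00, pre-tax earnings = €84,310.60.
DCL = total CM / (EBIT − I) = €347,510.60 / €84,310.60 = 4.1218.
EPS therefore changes by 4.1218 × (+17.2%) = +70.9%.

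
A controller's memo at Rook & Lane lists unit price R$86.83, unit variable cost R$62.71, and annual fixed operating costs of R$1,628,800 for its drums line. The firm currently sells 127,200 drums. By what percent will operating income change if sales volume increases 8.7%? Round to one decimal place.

At 127,200 units, contribution = 127,200 × R$24.12 = R$3,068,064.00.
Subtracting fixed costs: EBIT = R$3,068,064.00 − R$1,628,800 = R$1,439,264.00.
So DOL = total CM / EBIT = R$3,068,064.00 / R$1,439,264.00 = 2.1317.
So EBIT moves 2.1317 × (+8.7%) = +18.5%.

+18.5%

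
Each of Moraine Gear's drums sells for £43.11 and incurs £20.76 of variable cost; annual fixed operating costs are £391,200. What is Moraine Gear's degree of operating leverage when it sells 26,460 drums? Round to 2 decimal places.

Contribution at this volume is 26,460 × £22.35 = £591,381.00.
Subtracting fixed costs: EBIT = £591,381.00 − £391,200 = £200,181.00.
Degree of operating leverage = £591,381.00 / £200,181.00 = 2.9542.

2.95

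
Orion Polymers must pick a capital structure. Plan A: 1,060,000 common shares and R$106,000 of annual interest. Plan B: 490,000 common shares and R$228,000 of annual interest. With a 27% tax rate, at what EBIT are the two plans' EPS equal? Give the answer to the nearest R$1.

R$332,877

Set EPS_A = EPS_B: (EBIT − R$106,000)(1 − 0.27) ÷ 1,060,000 = (EBIT − R$228,000)(1 − 0.27) ÷ 490,000.
The (1 − t) factor cancels: (EBIT − 106,000) × 490,000 = (EBIT − 228,000) × 1,060,000.
Solving, EBIT = (228,000·1,060,000 − 106,000·490,000) / (1,060,000 − 490,000) = 189,740,000,000 / 570,000 = 332,877.19.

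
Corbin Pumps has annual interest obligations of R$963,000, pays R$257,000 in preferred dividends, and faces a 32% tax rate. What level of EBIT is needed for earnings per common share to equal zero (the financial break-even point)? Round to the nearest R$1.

Preferred dividends are paid after tax, so their pre-tax equivalent is R$257,000 ÷ (1 − 0.32) = R$377,941.18.
Financial break-even EBIT = interest + D_p ÷ (1 − t) = R$963,000 + R$377,941.18 = R$1,340,941.18.

R$1,340,941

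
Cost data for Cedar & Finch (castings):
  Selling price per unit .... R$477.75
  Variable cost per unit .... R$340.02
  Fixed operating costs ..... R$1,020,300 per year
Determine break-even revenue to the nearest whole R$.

CM per unit = R$477.75 − R$340.02 = R$137.73; CM ratio = R$137.73 / R$477.75 = 0.2883.
Break-even sales = FC ÷ CM ratio = R$1,020,300 × R$477.75 / R$137.73 = R$3,539,159.

R$3,539,159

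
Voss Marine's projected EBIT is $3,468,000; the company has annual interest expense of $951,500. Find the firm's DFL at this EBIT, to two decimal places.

Annual interest charges come to $951,500.00.
Degree of financial leverage = EBIT / (EBIT − interest) = $3,468,000 / $2,516,500.00 = 1.3781.

1.38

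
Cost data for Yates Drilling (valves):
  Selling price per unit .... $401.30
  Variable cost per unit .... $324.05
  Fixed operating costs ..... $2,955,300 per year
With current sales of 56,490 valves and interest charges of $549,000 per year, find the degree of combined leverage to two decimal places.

Total contribution margin = 56,490 × $77.25 = $4,363,852.50.
Operating income = contribution − fixed costs = $4,363,852.50 − $2,955,300 = $1,408,552.50. Interest = $549,000.00.
DOL = $4,363,852.50 ÷ $1,408,552.50 = 3.0981; DFL = $1,408,552.50 ÷ $859,552.50 = 1.6387.
DCL = DOL × DFL = 3.0981 × 1.6387 = 5.0769.

5.08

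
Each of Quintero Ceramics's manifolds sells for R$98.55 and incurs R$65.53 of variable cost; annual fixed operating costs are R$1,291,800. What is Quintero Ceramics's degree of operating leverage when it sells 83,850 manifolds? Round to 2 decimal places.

At 83,850 units, contribution = 83,850 × R$33.02 = R$2,768,727.00.
Operating income = contribution − fixed costs = R$2,768,727.00 − R$1,291,800 = R$1,476,927.00.
So DOL = total CM / EBIT = R$2,768,727.00 / R$1,476,927.00 = 1.8747.

1.87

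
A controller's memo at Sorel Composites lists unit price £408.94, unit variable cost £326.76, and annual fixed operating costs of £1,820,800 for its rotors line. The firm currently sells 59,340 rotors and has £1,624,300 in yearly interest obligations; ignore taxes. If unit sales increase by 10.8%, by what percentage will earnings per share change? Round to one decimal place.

Contribution at this volume is 59,340 × £82.18 = £4,876,561.20.
EBIT = £4,876,561.20 − £1,820,800 = £3,055,761.20.
After interest of £1,624,300.00, pre-tax earnings = £1,431,461.20.
DCL = total CM / (EBIT − I) = £4,876,561.20 / £1,431,461.20 = 3.4067.
EPS therefore changes by 3.4067 × (+10.8%) = +36.8%.

+36.8%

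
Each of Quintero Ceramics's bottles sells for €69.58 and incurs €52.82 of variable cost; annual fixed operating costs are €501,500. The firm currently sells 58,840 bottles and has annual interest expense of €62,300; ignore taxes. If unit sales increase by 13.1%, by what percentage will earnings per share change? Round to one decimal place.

+30.6%

Contribution at this volume is 58,840 × €16.76 = €986,158.40.
EBIT = €986,158.40 − €501,500 = €484,658.40.
After interest of €62,300.00, pre-tax earnings = €422,358.40.
DCL = total CM / (EBIT − I) = €986,158.40 / €422,358.40 = 2.3349.
%ΔEPS = DCL × %ΔSales = 2.3349 × +13.1% = +30.6%.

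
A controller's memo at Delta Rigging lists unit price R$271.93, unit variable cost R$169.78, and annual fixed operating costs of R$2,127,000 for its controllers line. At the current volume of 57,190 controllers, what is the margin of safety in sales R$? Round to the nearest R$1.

Contribution margin per unit = R$271.93 − R$169.78 = R$102.15. Break-even units = R$2,127,000 ÷ R$102.15 = 20,822.32; break-even revenue = 20,822.32 × R$271.93 = R$5,662,213.51.
Actual sales revenue = 57,190 × R$271.93 = R$15,551,676.70.
Margin of safety = R$15,551,676.70 − R$5,662,213.51 = R$9,889,463.

R$9,889,463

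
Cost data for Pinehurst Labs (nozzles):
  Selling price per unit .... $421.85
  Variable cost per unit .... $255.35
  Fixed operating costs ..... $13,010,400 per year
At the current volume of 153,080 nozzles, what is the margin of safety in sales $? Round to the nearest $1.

Each unit contributes $421.85 − $255.35 = $166.50. Break-even units = $13,010,400 ÷ $166.50 = 78,140.54; break-even revenue = 78,140.54 × $421.85 = $32,963,587.03.
Actual sales revenue = 153,080 × $421.85 = $64,576,798.00.
Margin of safety = $64,576,798.00 − $32,963,587.03 = $31,613,211.

$31,613,211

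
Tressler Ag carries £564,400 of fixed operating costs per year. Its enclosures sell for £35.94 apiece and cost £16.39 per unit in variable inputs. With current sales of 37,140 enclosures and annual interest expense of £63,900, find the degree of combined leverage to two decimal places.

7.43

Total contribution margin = 37,140 × £19.55 = £726,087.00.
Operating income = contribution − fixed costs = £726,087.00 − £564,400 = £161,687.00. Interest = £63,900.00.
DOL = £726,087.00 ÷ £161,687.00 = 4.4907; DFL = £161,687.00 ÷ £97,787.00 = 1.6535.
Combined leverage = 4.4907 × 1.6535 = 7.4254.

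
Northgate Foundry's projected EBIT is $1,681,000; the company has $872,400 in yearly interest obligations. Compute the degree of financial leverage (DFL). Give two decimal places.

Annual interest charges come to $872,400.00.
Degree of financial leverage = EBIT / (EBIT − interest) = $1,681,000 / $808,600.00 = 2.0789.

2.08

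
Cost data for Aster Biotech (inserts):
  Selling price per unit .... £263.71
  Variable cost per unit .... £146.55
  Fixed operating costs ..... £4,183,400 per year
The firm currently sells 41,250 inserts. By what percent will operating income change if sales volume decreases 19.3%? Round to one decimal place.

At 41,250 units, contribution = 41,250 × £117.16 = £4,832,850.00.
EBIT = £4,832,850.00 − £4,183,400 = £649,450.00.
DOL = contribution ÷ EBIT = £4,832,850.00 ÷ £649,450.00 = 7.4415.
Operating income changes by 7.4415 × -19.3% = -143.6%.

-143.6%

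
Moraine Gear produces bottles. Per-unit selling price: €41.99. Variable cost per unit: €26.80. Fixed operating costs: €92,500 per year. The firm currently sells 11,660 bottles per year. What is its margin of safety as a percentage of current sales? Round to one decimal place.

47.8%

Each unit contributes €41.99 − €26.80 = €15.19. Break-even units = €92,500 ÷ €15.19 = 6,089.53; break-even revenue = 6,089.53 × €41.99 = €255,699.47.
Actual sales revenue = 11,660 × €41.99 = €489,603.40.
Margin of safety = (€489,603.40 − €255,699.47) ÷ €489,603.40 = 47.8%.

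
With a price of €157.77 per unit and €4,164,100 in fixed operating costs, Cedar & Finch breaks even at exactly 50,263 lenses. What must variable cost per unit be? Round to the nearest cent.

€74.92

Contribution per unit must be FC / Q = €4,164,100 / 50,263 = €82.8462.
Hence VC = price − CM = €157.77 − €82.8462 = €74.92.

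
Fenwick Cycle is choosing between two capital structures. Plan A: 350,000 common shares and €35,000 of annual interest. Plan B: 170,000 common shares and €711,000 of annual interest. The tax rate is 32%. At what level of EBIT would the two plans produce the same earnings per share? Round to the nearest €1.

€1,349,444

Set EPS_A = EPS_B: (EBIT − €35,000)(1 − 0.32) ÷ 350,000 = (EBIT − €711,000)(1 − 0.32) ÷ 170,000.
Cancelling (1 − t) and cross-multiplying: 170,000·(EBIT − 35,000) = 350,000·(EBIT − 711,000).
EBIT × (350,000 − 170,000) = 711,000 × 350,000 − 35,000 × 170,000 = 242,900,000,000, so EBIT = 242,900,000,000 ÷ 180,000 = 1,349,444.44.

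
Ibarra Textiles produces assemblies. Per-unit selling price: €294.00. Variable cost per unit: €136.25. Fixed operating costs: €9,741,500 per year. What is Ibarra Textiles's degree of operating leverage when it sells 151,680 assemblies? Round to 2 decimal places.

At 151,680 units, contribution = 151,680 × €157.75 = €23,927,520.00.
EBIT = €23,927,520.00 − €9,741,500 = €14,186,020.00.
Degree of operating leverage = €23,927,520.00 / €14,186,020.00 = 1.6867.

1.69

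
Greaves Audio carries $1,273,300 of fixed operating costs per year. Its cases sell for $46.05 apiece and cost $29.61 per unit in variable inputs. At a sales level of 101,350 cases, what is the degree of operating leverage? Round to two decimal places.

Total contribution margin = 101,350 × $16.44 = $1,666,194.00.
Operating income = contribution − fixed costs = $1,666,194.00 − $1,273,300 = $392,894.00.
Degree of operating leverage = $1,666,194.00 / $392,894.00 = 4.2408.

4.24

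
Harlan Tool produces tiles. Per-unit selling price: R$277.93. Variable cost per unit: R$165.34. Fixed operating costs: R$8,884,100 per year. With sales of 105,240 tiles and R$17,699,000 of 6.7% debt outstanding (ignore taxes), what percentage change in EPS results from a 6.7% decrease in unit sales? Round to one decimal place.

Total contribution margin = 105,240 × R$112.59 = R$11,848,971.60.
Operating income = contribution − fixed costs = R$11,848,971.60 − R$8,884,100 = R$2,964,871.60.
Interest = R$1,185,833.00, so EBIT − I = R$1,779,038.60.
Degree of combined leverage = contribution ÷ (EBIT − I) = R$11,848,971.60 ÷ R$1,779,038.60 = 6.6603.
EPS therefore changes by 6.6603 × (-6.7%) = -44.6%.

-44.6%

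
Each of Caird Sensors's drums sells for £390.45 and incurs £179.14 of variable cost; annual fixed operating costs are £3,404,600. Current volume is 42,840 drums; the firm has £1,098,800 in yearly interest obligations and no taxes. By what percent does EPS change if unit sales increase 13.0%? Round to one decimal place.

+25.9%

At 42,840 units, contribution = 42,840 × £211.31 = £9,052,520.40.
Subtracting fixed costs: EBIT = £9,052,520.40 − £3,404,600 = £5,647,920.40.
Interest = £1,098,800.00, so EBIT − I = £4,549,120.40.
Degree of combined leverage = contribution ÷ (EBIT − I) = £9,052,520.40 ÷ £4,549,120.40 = 1.9899.
%ΔEPS = DCL × %ΔSales = 1.9899 × +13.0% = +25.9%.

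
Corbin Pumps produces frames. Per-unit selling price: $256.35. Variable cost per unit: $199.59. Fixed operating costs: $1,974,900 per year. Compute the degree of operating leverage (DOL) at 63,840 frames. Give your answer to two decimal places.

2.20

Contribution at this volume is 63,840 × $56.76 = $3,623,558.40.
Subtracting fixed costs: EBIT = $3,623,558.40 − $1,974,900 = $1,648,658.40.
DOL = contribution ÷ EBIT = $3,623,558.40 ÷ $1,648,658.40 = 2.1979.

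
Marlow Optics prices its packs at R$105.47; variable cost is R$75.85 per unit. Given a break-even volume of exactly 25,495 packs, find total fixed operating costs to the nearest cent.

R$755,161.90

Each unit contributes R$105.47 − R$75.85 = R$29.62.
Since BE = FC / CM, FC = 25,495 × R$29.62 = R$755,161.90.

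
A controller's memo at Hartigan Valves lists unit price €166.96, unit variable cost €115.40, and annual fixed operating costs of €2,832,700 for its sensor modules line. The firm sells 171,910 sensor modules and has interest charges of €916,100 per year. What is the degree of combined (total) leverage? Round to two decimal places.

1.73

At 171,910 units, contribution = 171,910 × €51.56 = €8,863,679.60.
Subtracting fixed costs: EBIT = €8,863,679.60 − €2,832,700 = €6,030,979.60. Interest = €916,100.00, so EBIT − I = €5,114,879.60.
Degree of total leverage = total CM / (EBIT − interest) = €8,863,679.60 / €5,114,879.60 = 1.7329.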